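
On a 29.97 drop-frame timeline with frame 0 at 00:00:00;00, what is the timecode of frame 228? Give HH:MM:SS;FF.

00:00:07;18

Ten DF minutes hold 17982 frames, so frame 228 lies in block 0 (frames 0–17981) with 228 frames into that block.
The block's first minute is 1800 frames and the rest 1798 each; 228 frames reaches minute 0, so 0 × 18 + 0 × 2 = 0 labels have been skipped so far.
Adding those back, label number 228 + 0 = 228 at 30 labels/s is 7 s + 18 f = 0 h 0 min 7 s frame 18, i.e. 00:00:07;18.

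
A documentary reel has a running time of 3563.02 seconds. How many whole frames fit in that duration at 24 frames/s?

85512 frames

Frames = 3563.02 × 24 = 2137812/25 ≈ 85512.4800.
Complete frames: 85512.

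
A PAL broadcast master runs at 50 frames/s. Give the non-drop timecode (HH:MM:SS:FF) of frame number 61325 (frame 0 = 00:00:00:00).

61325 ÷ 50 = 1226 full seconds, remainder 25 frames.
1226 s = 0 h 20 min 26 s.
Timecode: 00:20:26:25.

00:20:26:25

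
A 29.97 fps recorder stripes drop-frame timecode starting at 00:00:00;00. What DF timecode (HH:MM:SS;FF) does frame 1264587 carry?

11:43:15;03

Each 10-minute DF block holds 10 × 60 × 30 − 9 × 2 = 17982 frames. 1264587 ÷ 17982 → 70 full blocks, remainder 5847.
Within the partial block the first minute is 1800 frames and each further minute 1798, so 3 further minute boundaries passed. Total skipped labels = 18 × 70 + 2 × 3 = 1266.
Non-drop label index = 1264587 + 1266 = 1265853; at 30 labels/s that is 11:43:15:03, i.e. DF 11:43:15;03.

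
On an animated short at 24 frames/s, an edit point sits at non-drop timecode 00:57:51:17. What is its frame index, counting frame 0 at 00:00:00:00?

frame 83321

Total seconds to the label: (0 × 3600 + 57 × 60 + 51) = 3471.
Frame index = 3471 × 24 + 17 = 83321.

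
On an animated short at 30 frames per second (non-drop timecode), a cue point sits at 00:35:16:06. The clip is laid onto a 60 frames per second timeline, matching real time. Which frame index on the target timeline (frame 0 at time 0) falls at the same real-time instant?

Source frame index: (0×3600 + 35×60 + 16) × 30 + 6 = 63486.
Real time: 63486 / (30) = 10581/5 s.
Target frame: (10581/5) × (60) = 126972.

frame 126972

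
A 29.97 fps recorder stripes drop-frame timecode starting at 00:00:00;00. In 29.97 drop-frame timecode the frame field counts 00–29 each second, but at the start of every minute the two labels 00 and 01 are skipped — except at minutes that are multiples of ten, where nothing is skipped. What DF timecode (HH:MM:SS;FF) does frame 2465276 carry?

22:50:58;02

Each 10-minute DF block holds 10 × 60 × 30 − 9 × 2 = 17982 frames. 2465276 ÷ 17982 → 137 full blocks, remainder 1742.
Within the partial block the first minute is 1800 frames and each further minute 1798, so 0 further minute boundaries passed. Total skipped labels = 18 × 137 + 2 × 0 = 2466.
Non-drop label index = 2465276 + 2466 = 2467742; at 30 labels/s that is 22:50:58:02, i.e. DF 22:50:58;02.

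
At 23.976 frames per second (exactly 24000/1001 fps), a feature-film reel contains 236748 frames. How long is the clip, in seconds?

Running time = 236748 / (24000/1001) = 9874.3645 s.

9874.3645 seconds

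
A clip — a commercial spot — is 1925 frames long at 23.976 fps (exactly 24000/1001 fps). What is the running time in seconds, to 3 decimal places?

Running time = 1925 × 1001/24000 = 77077/960 s ≈ 80.289 s.

80.289 seconds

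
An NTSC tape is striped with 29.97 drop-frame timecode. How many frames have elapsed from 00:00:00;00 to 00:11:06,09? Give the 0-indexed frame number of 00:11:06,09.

Complete 10-minute blocks: 1, each 17982 frames → 17982.
Remaining 1 whole minute in the current block: 1800 + 0 × 1798 = 1800 frames.
Within the current minute: 6 × 30 + 9 − 2 = 187 (labels ;00/;01 skipped at this minute). Total = 17982 + 1800 + 187 = 19969.

19969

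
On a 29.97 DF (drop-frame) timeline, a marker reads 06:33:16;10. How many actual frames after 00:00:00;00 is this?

707182

Complete 10-minute blocks: 39, each 17982 frames → 701298.
Remaining 3 whole minutes in the current block: 1800 + 2 × 1798 = 5396 frames.
Within the current minute: 16 × 30 + 10 − 2 = 488 (labels ;00/;01 skipped at this minute). Total = 701298 + 5396 + 488 = 707182.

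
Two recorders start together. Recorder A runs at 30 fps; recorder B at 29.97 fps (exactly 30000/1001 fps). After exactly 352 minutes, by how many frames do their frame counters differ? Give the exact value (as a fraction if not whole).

352 min = 21120 s.
A emits 30 × 21120 = 633600 frames; B emits 30000/1001 × 21120 = 57600000/91.
Difference = 57600/91 frames (≈ 632.9670); B is behind A.

57600/91 frames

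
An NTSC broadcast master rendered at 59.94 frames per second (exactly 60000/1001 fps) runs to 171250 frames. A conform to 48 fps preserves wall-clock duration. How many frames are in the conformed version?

137137 frames

Target frames = source frames × (target rate / source rate) = 171250 × (48)/(60000/1001) = 171250 × 1001/1250 = 137137.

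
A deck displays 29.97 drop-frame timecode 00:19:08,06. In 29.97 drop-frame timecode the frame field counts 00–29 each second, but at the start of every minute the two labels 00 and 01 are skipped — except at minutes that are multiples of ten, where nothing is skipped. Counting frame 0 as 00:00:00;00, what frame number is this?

34410

As if non-drop at 30 labels/s: (0 × 3600 + 19 × 60 + 8) × 30 + 6 = 34446.
Minute boundaries passed: 19; those not divisible by 10: 19 − 1 = 18; dropped labels = 2 × 18 = 36.
Actual frame index = 34446 − 36 = 34410.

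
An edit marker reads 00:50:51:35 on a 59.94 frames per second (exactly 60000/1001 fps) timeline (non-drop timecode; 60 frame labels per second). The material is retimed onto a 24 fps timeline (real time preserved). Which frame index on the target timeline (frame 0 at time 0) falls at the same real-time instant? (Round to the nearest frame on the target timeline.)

Source frame index: (0×3600 + 50×60 + 51) × 60 + 35 = 183095.
Real time: 183095 / (60000/1001) = 36655619/12000 s.
Target frame: (36655619/12000) × (24) = 36655619/500 ≈ 73311.238 → 73311.

frame 73311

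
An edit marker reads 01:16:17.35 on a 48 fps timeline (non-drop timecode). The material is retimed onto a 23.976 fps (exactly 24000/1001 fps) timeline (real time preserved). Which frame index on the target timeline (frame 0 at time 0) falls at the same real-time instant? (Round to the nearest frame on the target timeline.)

frame 109756

Source frame index: (1×3600 + 16×60 + 17) × 48 + 35 = 219731.
Real time: 219731 / (48) = 219731/48 s.
Target frame: (219731/48) × (24000/1001) = 109865500/1001 ≈ 109755.744 → 109756.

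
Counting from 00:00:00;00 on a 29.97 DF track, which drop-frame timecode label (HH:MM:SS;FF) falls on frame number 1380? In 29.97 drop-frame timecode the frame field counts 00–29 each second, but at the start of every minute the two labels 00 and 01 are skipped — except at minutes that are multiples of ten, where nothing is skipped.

00:00:46;00

Ten DF minutes hold 17982 frames, so frame 1380 lies in block 0 (frames 0–17981) with 1380 frames into that block.
The block's first minute is 1800 frames and the rest 1798 each; 1380 frames reaches minute 0, so 0 × 18 + 0 × 2 = 0 labels have been skipped so far.
Adding those back, label number 1380 + 0 = 1380 at 30 labels/s is 46 s + 0 f = 0 h 0 min 46 s frame 0, i.e. 00:00:46;00.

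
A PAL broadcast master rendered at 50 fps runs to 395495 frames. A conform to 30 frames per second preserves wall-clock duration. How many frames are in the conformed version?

Target frames = source frames × (target rate / source rate) = 395495 × (30)/(50) = 395495 × 3/5 = 237297.

237297 frames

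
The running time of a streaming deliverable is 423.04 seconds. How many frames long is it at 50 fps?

21152 frames

Frames = 423.04 × 50 = 21152.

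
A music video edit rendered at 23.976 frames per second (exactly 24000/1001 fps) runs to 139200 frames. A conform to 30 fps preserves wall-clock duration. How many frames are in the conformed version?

Target frames = source frames × (target rate / source rate) = 139200 × (30)/(24000/1001) = 139200 × 1001/800 = 174174.

174174 frames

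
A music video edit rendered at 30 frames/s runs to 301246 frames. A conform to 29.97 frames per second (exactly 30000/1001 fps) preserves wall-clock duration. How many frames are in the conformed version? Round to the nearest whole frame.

Frames at target rate = 301246 × (30000/1001) / (30) = 27386000/91 ≈ 300945.055.
Nearest whole frame: 300945.

300945 frames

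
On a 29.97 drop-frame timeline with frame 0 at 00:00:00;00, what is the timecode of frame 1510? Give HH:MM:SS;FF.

00:00:50;10

Ten DF minutes hold 17982 frames, so frame 1510 lies in block 0 (frames 0–17981) with 1510 frames into that block.
The block's first minute is 1800 frames and the rest 1798 each; 1510 frames reaches minute 0, so 0 × 18 + 0 × 2 = 0 labels have been skipped so far.
Adding those back, label number 1510 + 0 = 1510 at 30 labels/s is 50 s + 10 f = 0 h 0 min 50 s frame 10, i.e. 00:00:50;10.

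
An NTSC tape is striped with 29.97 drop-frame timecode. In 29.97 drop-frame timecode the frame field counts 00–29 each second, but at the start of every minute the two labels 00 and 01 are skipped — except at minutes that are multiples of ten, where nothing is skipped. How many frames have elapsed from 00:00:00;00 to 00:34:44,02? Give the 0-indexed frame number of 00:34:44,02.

62460

Complete 10-minute blocks: 3, each 17982 frames → 53946.
Remaining 4 whole minutes in the current block: 1800 + 3 × 1798 = 7194 frames.
Within the current minute: 44 × 30 + 2 − 2 = 1320 (labels ;00/;01 skipped at this minute). Total = 53946 + 7194 + 1320 = 62460.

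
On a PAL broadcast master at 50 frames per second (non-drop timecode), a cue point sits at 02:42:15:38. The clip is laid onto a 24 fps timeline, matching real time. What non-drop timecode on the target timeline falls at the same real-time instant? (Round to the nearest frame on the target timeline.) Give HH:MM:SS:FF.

02:42:15:18

Source frame index: (2×3600 + 42×60 + 15) × 50 + 38 = 486788.
Real time: 486788 / (50) = 243394/25 s.
Target frame: (243394/25) × (24) = 5841456/25 ≈ 233658.240 → 233658.
At 24 labels/s: frame 233658 → 02:42:15:18.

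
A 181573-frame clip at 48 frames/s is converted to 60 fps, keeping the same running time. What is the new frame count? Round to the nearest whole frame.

226966 frames

Frames at target rate = 181573 × (60) / (48) = 907865/4 ≈ 226966.250.
Nearest whole frame: 226966.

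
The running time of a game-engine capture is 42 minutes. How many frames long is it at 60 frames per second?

42 min = 2520 s.
Frames = 2520 × 60 = 151200.

151200 frames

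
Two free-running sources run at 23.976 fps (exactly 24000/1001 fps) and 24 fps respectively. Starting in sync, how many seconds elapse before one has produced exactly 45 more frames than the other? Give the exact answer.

The gap grows by |24 − 24000/1001| = 24/1001 frames per second.
Time for a 45-frame gap: 45 ÷ (24/1001) = 1876.875 s.

1876.875 seconds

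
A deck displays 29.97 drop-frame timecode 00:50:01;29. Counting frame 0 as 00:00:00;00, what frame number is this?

89969

Complete 10-minute blocks: 5, each 17982 frames → 89910.
Remaining 0 whole minutes in the current block: 0 frames.
Within the current minute: 1 × 30 + 29 = 59. Total = 89910 + 0 + 59 = 89969.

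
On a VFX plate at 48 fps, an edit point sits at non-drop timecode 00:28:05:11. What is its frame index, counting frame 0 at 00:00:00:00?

Total seconds to the label: (0 × 3600 + 28 × 60 + 5) = 1685.
Frame index = 1685 × 48 + 11 = 80891.

80891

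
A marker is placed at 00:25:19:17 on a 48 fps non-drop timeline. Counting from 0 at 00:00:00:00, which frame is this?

Total seconds to the label: (0 × 3600 + 25 × 60 + 19) = 1519.
Frame index = 1519 × 48 + 17 = 72929.

72929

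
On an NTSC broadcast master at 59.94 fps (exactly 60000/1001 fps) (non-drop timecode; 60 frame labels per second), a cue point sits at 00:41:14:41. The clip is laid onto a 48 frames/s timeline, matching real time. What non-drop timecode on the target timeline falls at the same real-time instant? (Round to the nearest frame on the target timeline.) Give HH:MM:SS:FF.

Source frame index: (0×3600 + 41×60 + 14) × 60 + 41 = 148481.
Real time: 148481 / (60000/1001) = 148629481/60000 s.
Target frame: (148629481/60000) × (48) = 148629481/1250 ≈ 118903.585 → 118904.
At 48 labels/s: frame 118904 → 00:41:17:08.

00:41:17:08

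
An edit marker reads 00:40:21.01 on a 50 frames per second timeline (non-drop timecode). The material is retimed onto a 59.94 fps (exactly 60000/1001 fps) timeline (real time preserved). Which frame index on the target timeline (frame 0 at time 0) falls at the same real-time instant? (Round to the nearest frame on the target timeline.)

frame 145116

Source frame index: (0×3600 + 40×60 + 21) × 50 + 1 = 121051.
Real time: 121051 / (50) = 121051/50 s.
Target frame: (121051/50) × (60000/1001) = 20751600/143 ≈ 145116.084 → 145116.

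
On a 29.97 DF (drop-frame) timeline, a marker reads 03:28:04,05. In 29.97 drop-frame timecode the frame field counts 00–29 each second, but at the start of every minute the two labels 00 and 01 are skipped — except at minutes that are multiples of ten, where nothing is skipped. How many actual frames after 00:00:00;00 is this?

Complete 10-minute blocks: 20, each 17982 frames → 359640.
Remaining 8 whole minutes in the current block: 1800 + 7 × 1798 = 14386 frames.
Within the current minute: 4 × 30 + 5 − 2 = 123 (labels ;00/;01 skipped at this minute). Total = 359640 + 14386 + 123 = 374149.

374149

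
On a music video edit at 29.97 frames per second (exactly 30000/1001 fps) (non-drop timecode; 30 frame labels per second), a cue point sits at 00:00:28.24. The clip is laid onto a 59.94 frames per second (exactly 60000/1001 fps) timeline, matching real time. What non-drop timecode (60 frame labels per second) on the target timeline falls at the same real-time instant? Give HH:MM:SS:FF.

00:00:28:48

Source frame index: (0×3600 + 0×60 + 28) × 30 + 24 = 864.
Real time: 864 / (30000/1001) = 18018/625 s.
Target frame: (18018/625) × (60000/1001) = 1728.
At 60 labels/s: frame 1728 → 00:00:28:48.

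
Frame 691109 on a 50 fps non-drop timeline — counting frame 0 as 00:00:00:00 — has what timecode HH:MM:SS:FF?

691109 ÷ 50 = 13822 full seconds, remainder 9 frames.
13822 s = 3 h 50 min 22 s.
Timecode: 03:50:22:09.

03:50:22:09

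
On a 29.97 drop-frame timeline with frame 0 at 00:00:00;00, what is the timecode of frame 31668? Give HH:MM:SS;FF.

00:17:36;20

Each 10-minute DF block holds 10 × 60 × 30 − 9 × 2 = 17982 frames. 31668 ÷ 17982 → 1 full block, remainder 13686.
Within the partial block the first minute is 1800 frames and each further minute 1798, so 7 further minute boundaries passed. Total skipped labels = 18 × 1 + 2 × 7 = 32.
Non-drop label index = 31668 + 32 = 31700; at 30 labels/s that is 00:17:36:20, i.e. DF 00:17:36;20.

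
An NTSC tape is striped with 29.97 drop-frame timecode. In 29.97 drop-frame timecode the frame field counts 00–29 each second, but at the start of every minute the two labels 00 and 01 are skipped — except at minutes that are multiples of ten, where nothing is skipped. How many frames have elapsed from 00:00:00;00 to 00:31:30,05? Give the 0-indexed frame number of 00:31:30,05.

56649

As if non-drop at 30 labels/s: (0 × 3600 + 31 × 60 + 30) × 30 + 5 = 56705.
Minute boundaries passed: 31; those not divisible by 10: 31 − 3 = 28; dropped labels = 2 × 28 = 56.
Actual frame index = 56705 − 56 = 56649.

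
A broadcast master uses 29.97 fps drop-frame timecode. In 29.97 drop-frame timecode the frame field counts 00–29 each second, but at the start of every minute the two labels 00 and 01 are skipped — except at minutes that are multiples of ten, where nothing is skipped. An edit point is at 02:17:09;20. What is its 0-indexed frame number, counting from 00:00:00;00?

246642

Complete 10-minute blocks: 13, each 17982 frames → 233766.
Remaining 7 whole minutes in the current block: 1800 + 6 × 1798 = 12588 frames.
Within the current minute: 9 × 30 + 20 − 2 = 288 (labels ;00/;01 skipped at this minute). Total = 233766 + 12588 + 288 = 246642.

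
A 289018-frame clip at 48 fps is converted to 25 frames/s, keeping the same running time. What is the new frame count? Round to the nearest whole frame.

150530 frames

Frames at target rate = 289018 × (25) / (48) = 3612725/24 ≈ 150530.208.
Nearest whole frame: 150530.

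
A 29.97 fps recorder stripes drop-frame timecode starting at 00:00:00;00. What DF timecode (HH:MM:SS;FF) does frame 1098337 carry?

Each 10-minute DF block holds 10 × 60 × 30 − 9 × 2 = 17982 frames. 1098337 ÷ 17982 → 61 full blocks, remainder 1435.
Within the partial block the first minute is 1800 frames and each further minute 1798, so 0 further minute boundaries passed. Total skipped labels = 18 × 61 + 2 × 0 = 1098.
Non-drop label index = 1098337 + 1098 = 1099435; at 30 labels/s that is 10:10:47:25, i.e. DF 10:10:47;25.

10:10:47;25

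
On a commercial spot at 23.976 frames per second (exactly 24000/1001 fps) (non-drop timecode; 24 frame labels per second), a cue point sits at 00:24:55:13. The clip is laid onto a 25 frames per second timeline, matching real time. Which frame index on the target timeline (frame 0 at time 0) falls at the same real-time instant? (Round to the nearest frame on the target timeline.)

frame 37426

Source frame index: (0×3600 + 24×60 + 55) × 24 + 13 = 35893.
Real time: 35893 / (24000/1001) = 35928893/24000 s.
Target frame: (35928893/24000) × (25) = 35928893/960 ≈ 37425.930 → 37426.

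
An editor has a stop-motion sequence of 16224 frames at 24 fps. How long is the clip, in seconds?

Running time = 16224 / (24) = 676 s.

676 seconds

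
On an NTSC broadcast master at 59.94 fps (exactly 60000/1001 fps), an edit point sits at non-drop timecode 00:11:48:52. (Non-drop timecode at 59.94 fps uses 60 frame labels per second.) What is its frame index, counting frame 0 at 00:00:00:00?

42532

Total seconds to the label: (0 × 3600 + 11 × 60 + 48) = 708.
Frame index = 708 × 60 + 52 = 42532.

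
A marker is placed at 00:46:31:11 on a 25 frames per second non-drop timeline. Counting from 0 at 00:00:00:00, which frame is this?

frame 69786

Total seconds to the label: (0 × 3600 + 46 × 60 + 31) = 2791.
Frame index = 2791 × 25 + 11 = 69786.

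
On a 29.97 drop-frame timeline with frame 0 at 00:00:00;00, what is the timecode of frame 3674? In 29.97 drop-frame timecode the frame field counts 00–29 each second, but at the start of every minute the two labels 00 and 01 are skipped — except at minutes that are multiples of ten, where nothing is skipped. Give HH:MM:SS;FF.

Each 10-minute DF block holds 10 × 60 × 30 − 9 × 2 = 17982 frames. 3674 ÷ 17982 → 0 full blocks, remainder 3674.
Within the partial block the first minute is 1800 frames and each further minute 1798, so 2 further minute boundaries passed. Total skipped labels = 18 × 0 + 2 × 2 = 4.
Non-drop label index = 3674 + 4 = 3678; at 30 labels/s that is 00:02:02:18, i.e. DF 00:02:02;18.

00:02:02;18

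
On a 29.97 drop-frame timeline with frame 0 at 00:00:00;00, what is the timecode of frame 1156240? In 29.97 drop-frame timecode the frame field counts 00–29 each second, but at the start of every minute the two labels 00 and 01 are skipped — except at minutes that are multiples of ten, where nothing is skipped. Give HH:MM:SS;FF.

Each 10-minute DF block holds 10 × 60 × 30 − 9 × 2 = 17982 frames. 1156240 ÷ 17982 → 64 full blocks, remainder 5392.
Within the partial block the first minute is 1800 frames and each further minute 1798, so 2 further minute boundaries passed. Total skipped labels = 18 × 64 + 2 × 2 = 1156.
Non-drop label index = 1156240 + 1156 = 1157396; at 30 labels/s that is 10:42:59:26, i.e. DF 10:42:59;26.

10:42:59;26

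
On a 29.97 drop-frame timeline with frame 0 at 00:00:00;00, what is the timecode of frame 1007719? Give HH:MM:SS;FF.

09:20:24;07

Ten DF minutes hold 17982 frames, so frame 1007719 lies in block 56 (frames 1006992–1024973) with 727 frames into that block.
The block's first minute is 1800 frames and the rest 1798 each; 727 frames reaches minute 0, so 56 × 18 + 0 × 2 = 1008 labels have been skipped so far.
Adding those back, label number 1007719 + 1008 = 1008727 at 30 labels/s is 33624 s + 7 f = 9 h 20 min 24 s frame 7, i.e. 09:20:24;07.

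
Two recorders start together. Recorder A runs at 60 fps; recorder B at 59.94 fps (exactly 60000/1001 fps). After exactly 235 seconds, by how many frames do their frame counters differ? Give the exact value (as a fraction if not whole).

A emits 60 × 235 = 14100 frames; B emits 60000/1001 × 235 = 14100000/1001.
Difference = 14100/1001 frames (≈ 14.0859); B is behind A.

14100/1001 frames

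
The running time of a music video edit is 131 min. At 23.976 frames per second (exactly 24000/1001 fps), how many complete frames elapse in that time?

131 min = 7860 s.
Frames = 7860 × 24000/1001 = 188640000/1001 ≈ 188451.5485.
Complete frames: 188451.

188451 frames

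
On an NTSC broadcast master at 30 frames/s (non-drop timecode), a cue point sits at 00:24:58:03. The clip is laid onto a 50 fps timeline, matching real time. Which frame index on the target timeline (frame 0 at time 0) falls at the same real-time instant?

Source frame index: (0×3600 + 24×60 + 58) × 30 + 3 = 44943.
Real time: 44943 / (30) = 14981/10 s.
Target frame: (14981/10) × (50) = 74905.

frame 74905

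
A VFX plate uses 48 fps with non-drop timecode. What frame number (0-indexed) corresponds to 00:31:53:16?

Total seconds to the label: (0 × 3600 + 31 × 60 + 53) = 1913.
Frame index = 1913 × 48 + 16 = 91840.

frame 91840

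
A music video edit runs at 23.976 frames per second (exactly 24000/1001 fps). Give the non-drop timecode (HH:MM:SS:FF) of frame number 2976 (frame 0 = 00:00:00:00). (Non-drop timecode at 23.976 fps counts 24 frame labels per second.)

00:02:04:00

2976 ÷ 24 = 124 full seconds, remainder 0 frames.
124 s = 0 h 2 min 4 s.
Timecode: 00:02:04:00.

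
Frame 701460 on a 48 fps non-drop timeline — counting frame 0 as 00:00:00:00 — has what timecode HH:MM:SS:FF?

701460 ÷ 48 = 14613 full seconds, remainder 36 frames.
14613 s = 4 h 3 min 33 s.
Timecode: 04:03:33:36.

04:03:33:36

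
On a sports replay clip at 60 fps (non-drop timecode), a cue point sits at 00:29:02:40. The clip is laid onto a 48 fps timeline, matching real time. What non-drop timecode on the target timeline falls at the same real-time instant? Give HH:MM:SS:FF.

Source frame index: (0×3600 + 29×60 + 2) × 60 + 40 = 104560.
Real time: 104560 / (60) = 5228/3 s.
Target frame: (5228/3) × (48) = 83648.
At 48 labels/s: frame 83648 → 00:29:02:32.

00:29:02:32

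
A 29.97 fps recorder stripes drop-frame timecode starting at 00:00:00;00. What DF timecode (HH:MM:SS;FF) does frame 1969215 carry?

18:15:06;07

Ten DF minutes hold 17982 frames, so frame 1969215 lies in block 109 (frames 1960038–1978019) with 9177 frames into that block.
The block's first minute is 1800 frames and the rest 1798 each; 9177 frames reaches minute 5, so 109 × 18 + 5 × 2 = 1972 labels have been skipped so far.
Adding those back, label number 1969215 + 1972 = 1971187 at 30 labels/s is 65706 s + 7 f = 18 h 15 min 6 s frame 7, i.e. 18:15:06;07.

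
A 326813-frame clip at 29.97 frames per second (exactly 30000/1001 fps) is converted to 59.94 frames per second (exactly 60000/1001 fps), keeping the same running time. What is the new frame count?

653626 frames

Target frames = source frames × (target rate / source rate) = 326813 × (60000/1001)/(30000/1001) = 326813 × 2 = 653626.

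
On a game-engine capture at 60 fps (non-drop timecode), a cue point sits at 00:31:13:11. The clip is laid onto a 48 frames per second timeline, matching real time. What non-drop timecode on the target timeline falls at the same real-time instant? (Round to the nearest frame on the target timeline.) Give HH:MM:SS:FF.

00:31:13:09

Source frame index: (0×3600 + 31×60 + 13) × 60 + 11 = 112391.
Real time: 112391 / (60) = 112391/60 s.
Target frame: (112391/60) × (48) = 449564/5 ≈ 89912.800 → 89913.
At 48 labels/s: frame 89913 → 00:31:13:09.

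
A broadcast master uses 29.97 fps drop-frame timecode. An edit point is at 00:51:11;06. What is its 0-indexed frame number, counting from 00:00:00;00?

Complete 10-minute blocks: 5, each 17982 frames → 89910.
Remaining 1 whole minute in the current block: 1800 + 0 × 1798 = 1800 frames.
Within the current minute: 11 × 30 + 6 − 2 = 334 (labels ;00/;01 skipped at this minute). Total = 89910 + 1800 + 334 = 92044.

92044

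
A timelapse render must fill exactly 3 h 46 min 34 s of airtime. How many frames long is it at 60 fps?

815640 frames

3 h 46 min 34 s = 13594 s.
Frames = 13594 × 60 = 815640.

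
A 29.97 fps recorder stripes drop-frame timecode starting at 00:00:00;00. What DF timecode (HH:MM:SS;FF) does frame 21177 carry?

Each 10-minute DF block holds 10 × 60 × 30 − 9 × 2 = 17982 frames. 21177 ÷ 17982 → 1 full block, remainder 3195.
Within the partial block the first minute is 1800 frames and each further minute 1798, so 1 further minute boundary passed. Total skipped labels = 18 × 1 + 2 × 1 = 20.
Non-drop label index = 21177 + 20 = 21197; at 30 labels/s that is 00:11:46:17, i.e. DF 00:11:46;17.

00:11:46;17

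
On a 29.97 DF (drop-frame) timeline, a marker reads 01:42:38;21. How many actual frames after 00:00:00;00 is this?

184577

As if non-drop at 30 labels/s: (1 × 3600 + 42 × 60 + 38) × 30 + 21 = 184761.
Minute boundaries passed: 102; those not divisible by 10: 102 − 10 = 92; dropped labels = 2 × 92 = 184.
Actual frame index = 184761 − 184 = 184577.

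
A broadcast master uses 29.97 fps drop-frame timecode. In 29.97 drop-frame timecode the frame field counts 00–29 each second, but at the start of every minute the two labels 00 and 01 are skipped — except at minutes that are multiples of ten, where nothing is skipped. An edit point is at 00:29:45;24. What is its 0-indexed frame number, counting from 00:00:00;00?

53520

Complete 10-minute blocks: 2, each 17982 frames → 35964.
Remaining 9 whole minutes in the current block: 1800 + 8 × 1798 = 16184 frames.
Within the current minute: 45 × 30 + 24 − 2 = 1372 (labels ;00/;01 skipped at this minute). Total = 35964 + 16184 + 1372 = 53520.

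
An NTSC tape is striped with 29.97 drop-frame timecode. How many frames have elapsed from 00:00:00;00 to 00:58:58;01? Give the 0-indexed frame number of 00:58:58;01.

Complete 10-minute blocks: 5, each 17982 frames → 89910.
Remaining 8 whole minutes in the current block: 1800 + 7 × 1798 = 14386 frames.
Within the current minute: 58 × 30 + 1 − 2 = 1739 (labels ;00/;01 skipped at this minute). Total = 89910 + 14386 + 1739 = 106035.

106035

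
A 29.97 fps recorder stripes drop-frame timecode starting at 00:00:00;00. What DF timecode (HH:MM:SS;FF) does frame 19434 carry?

00:10:48;12

Ten DF minutes hold 17982 frames, so frame 19434 lies in block 1 (frames 17982–35963) with 1452 frames into that block.
The block's first minute is 1800 frames and the rest 1798 each; 1452 frames reaches minute 0, so 1 × 18 + 0 × 2 = 18 labels have been skipped so far.
Adding those back, label number 19434 + 18 = 19452 at 30 labels/s is 648 s + 12 f = 0 h 10 min 48 s frame 12, i.e. 00:10:48;12.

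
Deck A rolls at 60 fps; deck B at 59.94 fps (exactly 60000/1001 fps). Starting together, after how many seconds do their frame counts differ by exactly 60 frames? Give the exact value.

The gap grows by |60000/1001 − 60| = 60/1001 frames per second.
Time for a 60-frame gap: 60 ÷ (60/1001) = 1001 s.

1001 seconds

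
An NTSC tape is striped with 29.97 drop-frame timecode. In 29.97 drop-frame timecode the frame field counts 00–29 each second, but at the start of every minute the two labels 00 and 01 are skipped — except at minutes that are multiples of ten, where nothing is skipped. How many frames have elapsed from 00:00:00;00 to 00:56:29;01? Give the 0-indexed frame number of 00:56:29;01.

101569

Complete 10-minute blocks: 5, each 17982 frames → 89910.
Remaining 6 whole minutes in the current block: 1800 + 5 × 1798 = 10790 frames.
Within the current minute: 29 × 30 + 1 − 2 = 869 (labels ;00/;01 skipped at this minute). Total = 89910 + 10790 + 869 = 101569.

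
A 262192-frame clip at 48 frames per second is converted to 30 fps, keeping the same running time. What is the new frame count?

163870 frames

Target frames = source frames × (target rate / source rate) = 262192 × (30)/(48) = 262192 × 5/8 = 163870.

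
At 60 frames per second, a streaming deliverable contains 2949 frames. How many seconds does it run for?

49.15 seconds

Running time = 2949 / (60) = 49.15 s.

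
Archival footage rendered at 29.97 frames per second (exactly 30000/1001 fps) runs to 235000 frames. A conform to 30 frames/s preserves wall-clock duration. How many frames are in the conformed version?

235235 frames

Target frames = source frames × (target rate / source rate) = 235000 × (30)/(30000/1001) = 235000 × 1001/1000 = 235235.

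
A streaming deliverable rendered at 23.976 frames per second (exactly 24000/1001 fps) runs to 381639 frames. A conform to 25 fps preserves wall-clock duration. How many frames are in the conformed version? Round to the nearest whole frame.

Frames at target rate = 381639 × (25) / (24000/1001) = 127340213/320 ≈ 397938.166.
Nearest whole frame: 397938.

397938 frames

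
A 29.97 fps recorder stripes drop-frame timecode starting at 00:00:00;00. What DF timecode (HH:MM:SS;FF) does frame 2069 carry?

00:01:09;01

Ten DF minutes hold 17982 frames, so frame 2069 lies in block 0 (frames 0–17981) with 2069 frames into that block.
The block's first minute is 1800 frames and the rest 1798 each; 2069 frames reaches minute 1, so 0 × 18 + 1 × 2 = 2 labels have been skipped so far.
Adding those back, label number 2069 + 2 = 2071 at 30 labels/s is 69 s + 1 f = 0 h 1 min 9 s frame 1, i.e. 00:01:09;01.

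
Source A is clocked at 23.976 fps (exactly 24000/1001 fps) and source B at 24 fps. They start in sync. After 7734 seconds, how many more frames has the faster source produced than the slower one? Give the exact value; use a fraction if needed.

185616/1001 frames

A emits 24000/1001 × 7734 = 185616000/1001 frames; B emits 24 × 7734 = 185616.
Difference = 185616/1001 frames (≈ 185.4306); B is ahead of A.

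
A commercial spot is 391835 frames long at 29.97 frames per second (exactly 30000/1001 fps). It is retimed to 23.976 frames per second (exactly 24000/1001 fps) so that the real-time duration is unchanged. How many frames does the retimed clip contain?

Target frames = source frames × (target rate / source rate) = 391835 × (24000/1001)/(30000/1001) = 391835 × 4/5 = 313468.

313468 frames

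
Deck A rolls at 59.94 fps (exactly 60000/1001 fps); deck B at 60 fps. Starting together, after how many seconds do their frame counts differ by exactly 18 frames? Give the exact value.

The gap grows by |60 − 60000/1001| = 60/1001 frames per second.
Time for a 18-frame gap: 18 ÷ (60/1001) = 300.3 s.

300.3 seconds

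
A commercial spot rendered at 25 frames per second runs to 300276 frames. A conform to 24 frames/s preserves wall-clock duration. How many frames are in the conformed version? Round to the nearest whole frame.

Frames at target rate = 300276 × (24) / (25) = 7206624/25 ≈ 288264.960.
Nearest whole frame: 288265.

288265 frames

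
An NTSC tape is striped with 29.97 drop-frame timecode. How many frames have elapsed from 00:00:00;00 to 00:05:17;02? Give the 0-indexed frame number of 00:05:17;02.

9502

Complete 10-minute blocks: 0, each 17982 frames → 0.
Remaining 5 whole minutes in the current block: 1800 + 4 × 1798 = 8992 frames.
Within the current minute: 17 × 30 + 2 − 2 = 510 (labels ;00/;01 skipped at this minute). Total = 0 + 8992 + 510 = 9502.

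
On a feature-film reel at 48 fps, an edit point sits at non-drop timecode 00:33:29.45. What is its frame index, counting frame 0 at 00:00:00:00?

Total seconds to the label: (0 × 3600 + 33 × 60 + 29) = 2009.
Frame index = 2009 × 48 + 45 = 96477.

96477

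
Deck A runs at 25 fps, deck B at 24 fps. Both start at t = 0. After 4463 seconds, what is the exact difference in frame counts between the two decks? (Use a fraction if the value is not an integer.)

A emits 25 × 4463 = 111575 frames; B emits 24 × 4463 = 107112.
Difference = 4463 frames; B is behind A.

4463 frames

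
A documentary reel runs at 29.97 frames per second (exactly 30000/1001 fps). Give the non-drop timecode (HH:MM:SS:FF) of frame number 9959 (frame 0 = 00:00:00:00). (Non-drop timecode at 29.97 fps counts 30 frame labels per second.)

00:05:31:29

9959 ÷ 30 = 331 full seconds, remainder 29 frames.
331 s = 0 h 5 min 31 s.
Timecode: 00:05:31:29.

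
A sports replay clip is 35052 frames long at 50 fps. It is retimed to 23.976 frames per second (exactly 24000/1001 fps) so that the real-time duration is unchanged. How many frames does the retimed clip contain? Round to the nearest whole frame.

Frames at target rate = 35052 × (24000/1001) / (50) = 16824960/1001 ≈ 16808.152.
Nearest whole frame: 16808.

16808 frames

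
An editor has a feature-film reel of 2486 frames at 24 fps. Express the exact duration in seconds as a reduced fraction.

Running time = 2486 ÷ (24) = 2486 × 1/24 = 1243/12 s.

1243/12 seconds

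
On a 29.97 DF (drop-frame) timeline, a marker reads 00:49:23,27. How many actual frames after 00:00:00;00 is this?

88827

As if non-drop at 30 labels/s: (0 × 3600 + 49 × 60 + 23) × 30 + 27 = 88917.
Minute boundaries passed: 49; those not divisible by 10: 49 − 4 = 45; dropped labels = 2 × 45 = 90.
Actual frame index = 88917 − 90 = 88827.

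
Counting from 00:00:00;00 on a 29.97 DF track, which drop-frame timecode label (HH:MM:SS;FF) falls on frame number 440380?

Ten DF minutes hold 17982 frames, so frame 440380 lies in block 24 (frames 431568–449549) with 8812 frames into that block.
The block's first minute is 1800 frames and the rest 1798 each; 8812 frames reaches minute 4, so 24 × 18 + 4 × 2 = 440 labels have been skipped so far.
Adding those back, label number 440380 + 440 = 440820 at 30 labels/s is 14694 s + 0 f = 4 h 4 min 54 s frame 0, i.e. 04:04:54;00.

04:04:54;00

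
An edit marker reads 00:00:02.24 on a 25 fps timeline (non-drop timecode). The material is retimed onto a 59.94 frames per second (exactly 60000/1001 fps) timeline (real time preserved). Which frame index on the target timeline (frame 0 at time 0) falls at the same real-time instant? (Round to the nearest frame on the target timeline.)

Source frame index: (0×3600 + 0×60 + 2) × 25 + 24 = 74.
Real time: 74 / (25) = 74/25 s.
Target frame: (74/25) × (60000/1001) = 177600/1001 ≈ 177.423 → 177.

frame 177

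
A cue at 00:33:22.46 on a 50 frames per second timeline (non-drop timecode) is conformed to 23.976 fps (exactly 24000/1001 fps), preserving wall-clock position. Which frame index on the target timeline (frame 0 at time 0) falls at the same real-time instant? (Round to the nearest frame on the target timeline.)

frame 48022

Source frame index: (0×3600 + 33×60 + 22) × 50 + 46 = 100146.
Real time: 100146 / (50) = 50073/25 s.
Target frame: (50073/25) × (24000/1001) = 48070080/1001 ≈ 48022.058 → 48022.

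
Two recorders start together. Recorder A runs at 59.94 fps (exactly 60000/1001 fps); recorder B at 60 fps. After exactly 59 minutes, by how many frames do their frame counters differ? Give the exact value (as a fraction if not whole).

212400/1001 frames

59 min = 3540 s.
A emits 60000/1001 × 3540 = 212400000/1001 frames; B emits 60 × 3540 = 212400.
Difference = 212400/1001 frames (≈ 212.1878); B is ahead of A.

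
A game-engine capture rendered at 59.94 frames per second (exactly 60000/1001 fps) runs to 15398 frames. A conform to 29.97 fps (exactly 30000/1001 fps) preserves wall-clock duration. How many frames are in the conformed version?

7699 frames

Target frames = source frames × (target rate / source rate) = 15398 × (30000/1001)/(60000/1001) = 15398 × 1/2 = 7699.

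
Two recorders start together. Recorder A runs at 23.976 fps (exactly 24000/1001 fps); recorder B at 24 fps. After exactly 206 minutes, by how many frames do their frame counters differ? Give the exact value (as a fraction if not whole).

206 min = 12360 s.
A emits 24000/1001 × 12360 = 296640000/1001 frames; B emits 24 × 12360 = 296640.
Difference = 296640/1001 frames (≈ 296.3437); B is ahead of A.

296640/1001 frames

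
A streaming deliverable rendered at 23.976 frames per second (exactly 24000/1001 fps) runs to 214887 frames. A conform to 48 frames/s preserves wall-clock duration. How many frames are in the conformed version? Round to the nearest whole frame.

Frames at target rate = 214887 × (48) / (24000/1001) = 215101887/500 ≈ 430203.774.
Nearest whole frame: 430204.

430204 frames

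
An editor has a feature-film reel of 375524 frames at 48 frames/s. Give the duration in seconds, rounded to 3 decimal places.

7823.417 seconds

Running time = 375524 × 1/48 = 93881/12 s ≈ 7823.417 s.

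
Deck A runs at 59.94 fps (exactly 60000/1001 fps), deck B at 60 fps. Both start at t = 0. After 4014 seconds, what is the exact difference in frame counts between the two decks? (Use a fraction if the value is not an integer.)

240840/1001 frames

A emits 60000/1001 × 4014 = 240840000/1001 frames; B emits 60 × 4014 = 240840.
Difference = 240840/1001 frames (≈ 240.5994); B is ahead of A.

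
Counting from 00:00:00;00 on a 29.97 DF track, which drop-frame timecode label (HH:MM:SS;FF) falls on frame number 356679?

Ten DF minutes hold 17982 frames, so frame 356679 lies in block 19 (frames 341658–359639) with 15021 frames into that block.
The block's first minute is 1800 frames and the rest 1798 each; 15021 frames reaches minute 8, so 19 × 18 + 8 × 2 = 358 labels have been skipped so far.
Adding those back, label number 356679 + 358 = 357037 at 30 labels/s is 11901 s + 7 f = 3 h 18 min 21 s frame 7, i.e. 03:18:21;07.

03:18:21;07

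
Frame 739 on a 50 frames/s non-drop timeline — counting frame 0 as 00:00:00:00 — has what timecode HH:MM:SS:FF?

739 ÷ 50 = 14 full seconds, remainder 39 frames.
14 s = 0 h 0 min 14 s.
Timecode: 00:00:14:39.

00:00:14:39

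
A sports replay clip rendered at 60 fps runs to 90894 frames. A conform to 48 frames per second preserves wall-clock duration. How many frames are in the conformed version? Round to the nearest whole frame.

Frames at target rate = 90894 × (48) / (60) = 363576/5 ≈ 72715.200.
Nearest whole frame: 72715.

72715 frames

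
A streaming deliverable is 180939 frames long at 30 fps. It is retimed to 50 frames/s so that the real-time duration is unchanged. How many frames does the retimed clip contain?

301565 frames

Target frames = source frames × (target rate / source rate) = 180939 × (50)/(30) = 180939 × 5/3 = 301565.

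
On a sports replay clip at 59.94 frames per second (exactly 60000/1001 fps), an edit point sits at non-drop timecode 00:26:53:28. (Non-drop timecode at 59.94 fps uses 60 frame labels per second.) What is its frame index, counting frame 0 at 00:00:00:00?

Total seconds to the label: (0 × 3600 + 26 × 60 + 53) = 1613.
Frame index = 1613 × 60 + 28 = 96808.

96808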